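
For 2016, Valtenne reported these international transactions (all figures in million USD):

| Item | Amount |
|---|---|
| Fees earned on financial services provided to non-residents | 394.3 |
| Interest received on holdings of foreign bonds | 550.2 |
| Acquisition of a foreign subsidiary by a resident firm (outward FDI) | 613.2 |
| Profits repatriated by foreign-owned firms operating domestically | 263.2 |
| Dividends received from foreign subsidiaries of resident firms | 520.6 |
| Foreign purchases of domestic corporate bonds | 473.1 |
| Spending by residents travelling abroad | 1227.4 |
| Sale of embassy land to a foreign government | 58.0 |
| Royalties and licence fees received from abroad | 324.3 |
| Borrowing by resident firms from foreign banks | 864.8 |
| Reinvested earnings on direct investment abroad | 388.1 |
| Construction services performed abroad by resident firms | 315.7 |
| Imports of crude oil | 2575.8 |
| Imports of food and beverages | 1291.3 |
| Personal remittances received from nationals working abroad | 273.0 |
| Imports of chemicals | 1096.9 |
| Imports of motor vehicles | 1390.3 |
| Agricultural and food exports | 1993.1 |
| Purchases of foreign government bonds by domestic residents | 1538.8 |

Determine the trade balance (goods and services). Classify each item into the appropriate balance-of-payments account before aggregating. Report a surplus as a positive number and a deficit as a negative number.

Goods: 1993.1 - 2575.8 - 1096.9 - 1390.3 - 1291.3 = -4361.2
Services: 394.3 + 315.7 - 1227.4 + 324.3 = -193.1
Trade balance = -4361.2 + (-193.1) = -4554.3
(Excluded from the trade balance — primary income: interest received on holdings of foreign bonds 550.2, profits repatriated by foreign-owned firms operating domestically 263.2, dividends received from foreign subsidiaries of resident firms 520.6, reinvested earnings on direct investment abroad 388.1; financial account: acquisition of a foreign subsidiary by a resident firm (outward FDI) 613.2, foreign purchases of domestic corporate bonds 473.1, borrowing by resident firms from foreign banks 864.8, purchases of foreign government bonds by domestic residents 1538.8; capital account: sale of embassy land to a foreign government 58.0; secondary income: personal remittances received from nationals working abroad 273.0.)

-4554.3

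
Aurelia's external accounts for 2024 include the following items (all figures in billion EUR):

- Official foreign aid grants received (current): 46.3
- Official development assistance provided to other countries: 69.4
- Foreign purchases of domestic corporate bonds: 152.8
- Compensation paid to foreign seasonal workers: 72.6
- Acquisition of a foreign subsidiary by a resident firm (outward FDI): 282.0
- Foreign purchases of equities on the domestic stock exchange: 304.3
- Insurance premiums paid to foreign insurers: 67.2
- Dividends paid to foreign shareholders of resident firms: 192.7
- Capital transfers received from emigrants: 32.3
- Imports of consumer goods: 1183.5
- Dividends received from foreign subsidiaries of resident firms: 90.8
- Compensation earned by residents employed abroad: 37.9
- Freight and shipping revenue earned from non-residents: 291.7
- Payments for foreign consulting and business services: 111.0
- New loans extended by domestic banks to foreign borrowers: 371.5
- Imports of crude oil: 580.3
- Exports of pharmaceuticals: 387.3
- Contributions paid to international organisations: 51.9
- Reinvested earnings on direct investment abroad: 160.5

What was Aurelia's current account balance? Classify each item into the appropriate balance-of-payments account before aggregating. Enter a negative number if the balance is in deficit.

Goods: -1183.5 + 387.3 - 580.3 = -1376.5
Services: -111.0 - 67.2 + 291.7 = 113.5
Primary income: -192.7 - 72.6 + 90.8 + 37.9 + 160.5 = 23.9
Secondary income: -69.4 - 51.9 + 46.3 = -75.0
Current account = (-1376.5) + 113.5 + 23.9 + (-75.0) = -1314.1
(Excluded from the current account — financial account: foreign purchases of domestic corporate bonds 152.8, acquisition of a foreign subsidiary by a resident firm (outward FDI) 282.0, foreign purchases of equities on the domestic stock exchange 304.3, new loans extended by domestic banks to foreign borrowers 371.5; capital account: capital transfers received from emigrants 32.3.)

-1314.1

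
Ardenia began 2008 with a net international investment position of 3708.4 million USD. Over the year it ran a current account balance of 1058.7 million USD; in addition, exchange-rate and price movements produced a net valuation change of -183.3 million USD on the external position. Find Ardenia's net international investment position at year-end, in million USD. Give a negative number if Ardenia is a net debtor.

Change in NIIP = current account + net valuation change = 1058.7 + (-183.3) = 875.4
End-of-year NIIP = 3708.4 + 875.4 = 4583.8

4583.8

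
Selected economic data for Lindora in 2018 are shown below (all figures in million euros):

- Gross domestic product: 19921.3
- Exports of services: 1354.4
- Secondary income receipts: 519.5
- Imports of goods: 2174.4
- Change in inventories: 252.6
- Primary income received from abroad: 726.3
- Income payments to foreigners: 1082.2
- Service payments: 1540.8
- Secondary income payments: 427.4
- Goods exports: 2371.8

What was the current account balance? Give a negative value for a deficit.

Goods balance = 2371.8 - 2174.4 = 197.4
Services balance = 1354.4 - 1540.8 = -186.4
Trade balance (goods + services) = 197.4 + (-186.4) = 11.0
Net primary income = 726.3 - 1082.2 = -355.9
Net secondary income = 519.5 - 427.4 = 92.1
Current account = 11.0 + (-355.9) + 92.1 = -252.8

-252.8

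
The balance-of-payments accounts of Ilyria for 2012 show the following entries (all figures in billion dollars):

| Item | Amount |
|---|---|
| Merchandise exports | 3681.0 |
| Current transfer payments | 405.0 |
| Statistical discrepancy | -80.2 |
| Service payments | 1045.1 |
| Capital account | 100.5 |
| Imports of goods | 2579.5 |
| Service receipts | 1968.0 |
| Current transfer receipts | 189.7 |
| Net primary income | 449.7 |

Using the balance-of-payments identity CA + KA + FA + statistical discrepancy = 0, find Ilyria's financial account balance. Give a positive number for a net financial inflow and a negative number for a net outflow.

Goods balance = 3681.0 - 2579.5 = 1101.5
Services balance = 1968.0 - 1045.1 = 922.9
Trade balance (goods + services) = 1101.5 + 922.9 = 2024.4
Net primary income = 449.7
Net secondary income = 189.7 - 405.0 = -215.3
Current account = 2024.4 + 449.7 + (-215.3) = 2258.8
Financial account = -(2258.8 + 100.5 + (-80.2)) = -2279.1

-2279.1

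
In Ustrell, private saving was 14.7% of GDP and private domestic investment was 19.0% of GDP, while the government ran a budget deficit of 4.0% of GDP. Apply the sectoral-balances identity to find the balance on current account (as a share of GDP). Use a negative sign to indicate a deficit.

-8.3

By the sectoral-balances identity, CA = (S_private - I) + (T - G).
Private balance = 14.7 - 19.0 = -4.3
Government balance (T - G) = -4.0
CA = -4.3 + (-4.0) = -8.3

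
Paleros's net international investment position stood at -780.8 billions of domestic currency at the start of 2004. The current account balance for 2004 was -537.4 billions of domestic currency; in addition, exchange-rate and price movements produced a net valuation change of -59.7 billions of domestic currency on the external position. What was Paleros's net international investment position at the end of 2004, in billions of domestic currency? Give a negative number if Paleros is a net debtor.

Change in NIIP = current account + net valuation change = -537.4 + (-59.7) = -597.1
End-of-year NIIP = -780.8 + (-597.1) = -1377.9

-1377.9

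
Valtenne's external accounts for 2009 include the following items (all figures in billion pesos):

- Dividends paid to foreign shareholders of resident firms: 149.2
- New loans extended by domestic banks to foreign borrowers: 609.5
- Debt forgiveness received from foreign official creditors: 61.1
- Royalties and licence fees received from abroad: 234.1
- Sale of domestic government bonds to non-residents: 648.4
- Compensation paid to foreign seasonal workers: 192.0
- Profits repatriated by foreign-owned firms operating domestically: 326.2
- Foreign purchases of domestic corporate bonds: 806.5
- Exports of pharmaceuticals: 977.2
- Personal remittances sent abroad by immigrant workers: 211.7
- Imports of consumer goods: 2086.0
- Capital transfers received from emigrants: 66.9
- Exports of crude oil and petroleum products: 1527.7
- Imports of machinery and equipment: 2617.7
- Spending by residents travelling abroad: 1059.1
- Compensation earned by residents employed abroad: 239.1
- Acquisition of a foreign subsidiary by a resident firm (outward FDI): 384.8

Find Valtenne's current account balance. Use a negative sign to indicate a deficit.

-3663.8

Goods: -2086.0 + 1527.7 - 2617.7 + 977.2 = -2198.8
Services: 234.1 - 1059.1 = -825.0
Primary income: -149.2 + 239.1 - 326.2 - 192.0 = -428.3
Secondary income: -211.7
Current account = (-2198.8) + (-825.0) + (-428.3) + (-211.7) = -3663.8
(Excluded from the current account — financial account: new loans extended by domestic banks to foreign borrowers 609.5, sale of domestic government bonds to non-residents 648.4, foreign purchases of domestic corporate bonds 806.5, acquisition of a foreign subsidiary by a resident firm (outward FDI) 384.8; capital account: debt forgiveness received from foreign official creditors 61.1, capital transfers received from emigrants 66.9.)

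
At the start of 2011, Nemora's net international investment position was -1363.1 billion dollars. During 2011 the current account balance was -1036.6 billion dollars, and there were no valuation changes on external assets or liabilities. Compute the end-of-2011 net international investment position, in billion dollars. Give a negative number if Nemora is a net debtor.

-2399.7

With no valuation effects, change in NIIP = current account = -1036.6
End-of-year NIIP = -1363.1 + (-1036.6) = -2399.7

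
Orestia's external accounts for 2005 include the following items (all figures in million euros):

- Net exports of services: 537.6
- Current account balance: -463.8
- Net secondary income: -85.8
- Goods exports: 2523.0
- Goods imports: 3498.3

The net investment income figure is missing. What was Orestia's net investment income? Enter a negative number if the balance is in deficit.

Current account = goods balance + services balance + net primary income + net secondary income
Sum of the known components = -523.5
Net investment income = CA - (known components) = -463.8 - (-523.5) = 59.7

59.7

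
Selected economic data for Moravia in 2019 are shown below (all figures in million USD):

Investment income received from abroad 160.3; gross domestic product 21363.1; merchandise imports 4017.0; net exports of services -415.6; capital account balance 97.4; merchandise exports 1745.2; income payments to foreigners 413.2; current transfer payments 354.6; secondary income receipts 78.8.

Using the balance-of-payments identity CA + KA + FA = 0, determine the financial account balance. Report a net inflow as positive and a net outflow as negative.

Goods balance = 1745.2 - 4017.0 = -2271.8
Services balance = -415.6
Trade balance (goods + services) = -2271.8 + (-415.6) = -2687.4
Net primary income = 160.3 - 413.2 = -252.9
Net secondary income = 78.8 - 354.6 = -275.8
Current account = -2687.4 + (-252.9) + (-275.8) = -3216.1
Financial account = -(-3216.1 + 97.4) = 3118.7

3118.7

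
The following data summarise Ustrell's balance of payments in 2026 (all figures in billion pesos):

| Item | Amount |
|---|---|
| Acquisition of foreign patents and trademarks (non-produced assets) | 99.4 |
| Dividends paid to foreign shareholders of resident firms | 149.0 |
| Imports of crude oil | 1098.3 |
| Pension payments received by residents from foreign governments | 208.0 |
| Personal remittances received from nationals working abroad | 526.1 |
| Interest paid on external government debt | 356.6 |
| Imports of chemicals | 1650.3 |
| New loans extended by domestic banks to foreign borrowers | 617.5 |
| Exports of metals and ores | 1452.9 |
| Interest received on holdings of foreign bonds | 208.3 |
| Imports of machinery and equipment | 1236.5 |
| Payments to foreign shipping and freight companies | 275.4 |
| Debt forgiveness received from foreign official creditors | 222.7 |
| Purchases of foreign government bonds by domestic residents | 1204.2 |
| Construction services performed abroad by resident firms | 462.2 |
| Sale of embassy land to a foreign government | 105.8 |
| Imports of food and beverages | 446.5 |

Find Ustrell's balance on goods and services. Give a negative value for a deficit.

-2791.9

Goods: 1452.9 - 1236.5 - 1098.3 - 1650.3 - 446.5 = -2978.7
Services: 462.2 - 275.4 = 186.8
Trade balance = -2978.7 + 186.8 = -2791.9
(Excluded from the trade balance — capital account: acquisition of foreign patents and trademarks (non-produced assets) 99.4, debt forgiveness received from foreign official creditors 222.7, sale of embassy land to a foreign government 105.8; primary income: dividends paid to foreign shareholders of resident firms 149.0, interest paid on external government debt 356.6, interest received on holdings of foreign bonds 208.3; secondary income: pension payments received by residents from foreign governments 208.0, personal remittances received from nationals working abroad 526.1; financial account: new loans extended by domestic banks to foreign borrowers 617.5, purchases of foreign government bonds by domestic residents 1204.2.)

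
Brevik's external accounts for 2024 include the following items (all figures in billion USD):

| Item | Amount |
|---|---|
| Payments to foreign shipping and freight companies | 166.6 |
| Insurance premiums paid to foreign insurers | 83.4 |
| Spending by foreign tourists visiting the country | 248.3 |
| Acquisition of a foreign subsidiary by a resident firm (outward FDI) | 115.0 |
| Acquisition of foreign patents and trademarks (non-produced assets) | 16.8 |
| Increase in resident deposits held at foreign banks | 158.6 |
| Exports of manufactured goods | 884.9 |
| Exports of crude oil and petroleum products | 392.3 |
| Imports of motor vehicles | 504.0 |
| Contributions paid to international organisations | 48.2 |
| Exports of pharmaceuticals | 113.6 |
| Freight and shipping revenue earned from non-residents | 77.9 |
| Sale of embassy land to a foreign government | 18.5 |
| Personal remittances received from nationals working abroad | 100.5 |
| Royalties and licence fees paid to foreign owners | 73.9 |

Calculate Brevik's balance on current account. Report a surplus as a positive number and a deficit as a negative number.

Goods: 392.3 + 113.6 + 884.9 - 504.0 = 886.8
Services: -73.9 + 248.3 - 83.4 + 77.9 - 166.6 = 2.3
Secondary income: -48.2 + 100.5 = 52.3
Current account = 886.8 + 2.3 + 52.3 = 941.4
(Excluded from the current account — financial account: acquisition of a foreign subsidiary by a resident firm (outward FDI) 115.0, increase in resident deposits held at foreign banks 158.6; capital account: acquisition of foreign patents and trademarks (non-produced assets) 16.8, sale of embassy land to a foreign government 18.5.)

941.4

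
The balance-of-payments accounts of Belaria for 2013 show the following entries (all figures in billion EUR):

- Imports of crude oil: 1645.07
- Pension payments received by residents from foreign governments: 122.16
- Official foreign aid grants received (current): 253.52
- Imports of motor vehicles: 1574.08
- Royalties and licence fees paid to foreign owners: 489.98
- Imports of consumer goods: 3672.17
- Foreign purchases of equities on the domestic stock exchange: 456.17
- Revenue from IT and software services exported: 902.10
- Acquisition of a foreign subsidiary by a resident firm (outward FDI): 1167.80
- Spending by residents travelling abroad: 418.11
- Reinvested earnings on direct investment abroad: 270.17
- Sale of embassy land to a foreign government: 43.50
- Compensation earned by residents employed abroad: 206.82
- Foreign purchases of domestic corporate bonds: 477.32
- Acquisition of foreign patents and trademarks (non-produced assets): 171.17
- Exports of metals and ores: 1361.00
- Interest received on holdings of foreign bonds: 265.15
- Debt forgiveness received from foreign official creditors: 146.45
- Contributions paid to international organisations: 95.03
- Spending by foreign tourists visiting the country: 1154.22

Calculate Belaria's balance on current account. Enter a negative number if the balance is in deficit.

Goods: -3672.17 - 1574.08 - 1645.07 + 1361.00 = -5530.32
Services: 1154.22 + 902.10 - 418.11 - 489.98 = 1148.23
Primary income: 206.82 + 265.15 + 270.17 = 742.14
Secondary income: 122.16 + 253.52 - 95.03 = 280.65
Current account = (-5530.32) + 1148.23 + 742.14 + 280.65 = -3359.30
(Excluded from the current account — financial account: foreign purchases of equities on the domestic stock exchange 456.17, acquisition of a foreign subsidiary by a resident firm (outward FDI) 1167.80, foreign purchases of domestic corporate bonds 477.32; capital account: sale of embassy land to a foreign government 43.50, acquisition of foreign patents and trademarks (non-produced assets) 171.17, debt forgiveness received from foreign official creditors 146.45.)

-3359.30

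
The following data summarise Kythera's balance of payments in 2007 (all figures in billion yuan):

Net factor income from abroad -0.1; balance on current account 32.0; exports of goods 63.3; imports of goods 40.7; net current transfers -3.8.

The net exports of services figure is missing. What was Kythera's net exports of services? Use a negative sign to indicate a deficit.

13.3

Current account = goods balance + services balance + net primary income + net secondary income
Sum of the known components = 18.7
Net exports of services = CA - (known components) = 32.0 - 18.7 = 13.3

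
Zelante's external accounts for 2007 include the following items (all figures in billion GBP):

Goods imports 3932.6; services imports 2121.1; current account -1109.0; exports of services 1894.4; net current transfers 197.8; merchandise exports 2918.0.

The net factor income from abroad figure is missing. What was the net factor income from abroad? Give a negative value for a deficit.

-65.5

Current account = goods balance + services balance + net primary income + net secondary income
Sum of the known components = -1043.5
Net factor income from abroad = CA - (known components) = -1109.0 - (-1043.5) = -65.5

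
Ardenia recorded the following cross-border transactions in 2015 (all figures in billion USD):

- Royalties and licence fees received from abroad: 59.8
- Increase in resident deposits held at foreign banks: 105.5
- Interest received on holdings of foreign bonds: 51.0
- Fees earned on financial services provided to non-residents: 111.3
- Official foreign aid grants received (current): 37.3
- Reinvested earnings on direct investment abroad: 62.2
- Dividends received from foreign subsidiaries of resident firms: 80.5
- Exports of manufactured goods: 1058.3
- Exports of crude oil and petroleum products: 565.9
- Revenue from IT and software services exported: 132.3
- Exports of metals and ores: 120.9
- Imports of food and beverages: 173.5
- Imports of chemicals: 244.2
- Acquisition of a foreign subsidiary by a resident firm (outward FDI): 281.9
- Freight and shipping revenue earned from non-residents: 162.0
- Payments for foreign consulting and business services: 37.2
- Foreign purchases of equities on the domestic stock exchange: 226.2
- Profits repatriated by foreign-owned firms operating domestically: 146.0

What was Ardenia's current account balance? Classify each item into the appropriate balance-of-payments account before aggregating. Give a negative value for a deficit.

1840.6

Goods: 1058.3 + 565.9 - 244.2 + 120.9 - 173.5 = 1327.4
Services: 59.8 - 37.2 + 162.0 + 132.3 + 111.3 = 428.2
Primary income: -146.0 + 80.5 + 51.0 + 62.2 = 47.7
Secondary income: 37.3
Current account = 1327.4 + 428.2 + 47.7 + 37.3 = 1840.6
(Excluded from the current account — financial account: increase in resident deposits held at foreign banks 105.5, acquisition of a foreign subsidiary by a resident firm (outward FDI) 281.9, foreign purchases of equities on the domestic stock exchange 226.2.)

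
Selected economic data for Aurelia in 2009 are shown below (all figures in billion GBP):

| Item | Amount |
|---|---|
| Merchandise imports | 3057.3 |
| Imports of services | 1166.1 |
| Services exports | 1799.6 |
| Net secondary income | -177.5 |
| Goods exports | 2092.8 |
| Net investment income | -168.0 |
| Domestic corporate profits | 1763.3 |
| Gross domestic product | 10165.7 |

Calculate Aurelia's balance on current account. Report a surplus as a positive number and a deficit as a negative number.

-676.5

Goods balance = 2092.8 - 3057.3 = -964.5
Services balance = 1799.6 - 1166.1 = 633.5
Trade balance (goods + services) = -964.5 + 633.5 = -331.0
Net primary income = -168.0
Net secondary income = -177.5
Current account = -331.0 + (-168.0) + (-177.5) = -676.5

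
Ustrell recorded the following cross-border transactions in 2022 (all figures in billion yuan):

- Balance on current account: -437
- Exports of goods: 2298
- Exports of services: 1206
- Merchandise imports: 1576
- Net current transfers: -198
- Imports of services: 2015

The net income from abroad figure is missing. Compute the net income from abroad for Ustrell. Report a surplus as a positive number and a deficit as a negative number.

-152

Current account = goods balance + services balance + net primary income + net secondary income
Sum of the known components = -285
Net income from abroad = CA - (known components) = -437 - (-285) = -152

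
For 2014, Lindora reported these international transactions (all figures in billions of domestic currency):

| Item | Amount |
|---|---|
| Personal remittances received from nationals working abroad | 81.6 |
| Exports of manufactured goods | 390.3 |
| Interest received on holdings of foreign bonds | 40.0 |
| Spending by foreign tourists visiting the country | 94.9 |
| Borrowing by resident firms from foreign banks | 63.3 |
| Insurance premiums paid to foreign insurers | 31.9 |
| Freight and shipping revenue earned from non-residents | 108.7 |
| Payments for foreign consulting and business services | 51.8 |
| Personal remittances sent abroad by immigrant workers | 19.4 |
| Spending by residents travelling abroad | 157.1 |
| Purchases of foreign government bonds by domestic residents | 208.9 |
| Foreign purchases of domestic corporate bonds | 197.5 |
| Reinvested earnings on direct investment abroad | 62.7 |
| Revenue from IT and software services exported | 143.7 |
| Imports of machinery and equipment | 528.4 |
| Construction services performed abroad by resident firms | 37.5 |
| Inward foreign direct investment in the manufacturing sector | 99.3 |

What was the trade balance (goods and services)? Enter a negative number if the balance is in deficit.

Goods: 390.3 - 528.4 = -138.1
Services: -31.9 + 108.7 + 37.5 - 51.8 - 157.1 + 143.7 + 94.9 = 144.0
Trade balance = -138.1 + 144.0 = 5.9
(Excluded from the trade balance — secondary income: personal remittances received from nationals working abroad 81.6, personal remittances sent abroad by immigrant workers 19.4; primary income: interest received on holdings of foreign bonds 40.0, reinvested earnings on direct investment abroad 62.7; financial account: borrowing by resident firms from foreign banks 63.3, purchases of foreign government bonds by domestic residents 208.9, foreign purchases of domestic corporate bonds 197.5, inward foreign direct investment in the manufacturing sector 99.3.)

5.9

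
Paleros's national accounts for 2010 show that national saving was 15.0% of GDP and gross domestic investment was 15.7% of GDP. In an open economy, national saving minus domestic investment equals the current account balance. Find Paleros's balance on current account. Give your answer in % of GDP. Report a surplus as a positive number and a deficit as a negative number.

CA = S - I = 15.0 - 15.7 = -0.7

-0.7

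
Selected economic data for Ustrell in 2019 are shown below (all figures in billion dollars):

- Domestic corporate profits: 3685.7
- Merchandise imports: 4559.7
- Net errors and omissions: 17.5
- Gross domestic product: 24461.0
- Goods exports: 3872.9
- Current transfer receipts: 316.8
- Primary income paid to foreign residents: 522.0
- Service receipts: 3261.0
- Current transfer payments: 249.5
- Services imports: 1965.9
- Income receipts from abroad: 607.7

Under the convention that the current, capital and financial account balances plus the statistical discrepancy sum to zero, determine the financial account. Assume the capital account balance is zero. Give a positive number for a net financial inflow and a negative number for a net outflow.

-778.8

Goods balance = 3872.9 - 4559.7 = -686.8
Services balance = 3261.0 - 1965.9 = 1295.1
Trade balance (goods + services) = -686.8 + 1295.1 = 608.3
Net primary income = 607.7 - 522.0 = 85.7
Net secondary income = 316.8 - 249.5 = 67.3
Current account = 608.3 + 85.7 + 67.3 = 761.3
Financial account = -(761.3 + 17.5) = -778.8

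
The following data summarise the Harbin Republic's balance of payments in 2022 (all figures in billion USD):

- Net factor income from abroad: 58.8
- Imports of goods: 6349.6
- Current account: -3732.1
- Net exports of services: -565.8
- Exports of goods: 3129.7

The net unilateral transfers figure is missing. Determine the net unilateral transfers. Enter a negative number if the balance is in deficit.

Current account = goods balance + services balance + net primary income + net secondary income
Sum of the known components = -3726.9
Net unilateral transfers = CA - (known components) = -3732.1 - (-3726.9) = -5.2

-5.2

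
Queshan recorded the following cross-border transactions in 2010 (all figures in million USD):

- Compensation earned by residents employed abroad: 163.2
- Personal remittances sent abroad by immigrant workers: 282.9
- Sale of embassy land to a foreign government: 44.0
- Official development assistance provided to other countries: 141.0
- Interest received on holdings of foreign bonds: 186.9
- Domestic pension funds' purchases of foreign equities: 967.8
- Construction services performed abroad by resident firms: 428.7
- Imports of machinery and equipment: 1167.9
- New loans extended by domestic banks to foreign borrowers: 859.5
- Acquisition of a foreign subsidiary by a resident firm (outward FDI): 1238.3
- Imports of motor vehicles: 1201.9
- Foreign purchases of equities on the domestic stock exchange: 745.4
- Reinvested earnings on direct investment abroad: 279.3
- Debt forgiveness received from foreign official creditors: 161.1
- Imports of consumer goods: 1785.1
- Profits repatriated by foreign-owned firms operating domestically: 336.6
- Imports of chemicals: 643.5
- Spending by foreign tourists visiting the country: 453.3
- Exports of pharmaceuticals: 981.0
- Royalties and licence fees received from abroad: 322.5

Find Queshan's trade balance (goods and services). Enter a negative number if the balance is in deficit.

Goods: -1785.1 - 1201.9 - 643.5 - 1167.9 + 981.0 = -3817.4
Services: 428.7 + 453.3 + 322.5 = 1204.5
Trade balance = -3817.4 + 1204.5 = -2612.9
(Excluded from the trade balance — primary income: compensation earned by residents employed abroad 163.2, interest received on holdings of foreign bonds 186.9, reinvested earnings on direct investment abroad 279.3, profits repatriated by foreign-owned firms operating domestically 336.6; secondary income: personal remittances sent abroad by immigrant workers 282.9, official development assistance provided to other countries 141.0; capital account: sale of embassy land to a foreign government 44.0, debt forgiveness received from foreign official creditors 161.1; financial account: domestic pension funds' purchases of foreign equities 967.8, new loans extended by domestic banks to foreign borrowers 859.5, acquisition of a foreign subsidiary by a resident firm (outward FDI) 1238.3, foreign purchases of equities on the domestic stock exchange 745.4.)

-2612.9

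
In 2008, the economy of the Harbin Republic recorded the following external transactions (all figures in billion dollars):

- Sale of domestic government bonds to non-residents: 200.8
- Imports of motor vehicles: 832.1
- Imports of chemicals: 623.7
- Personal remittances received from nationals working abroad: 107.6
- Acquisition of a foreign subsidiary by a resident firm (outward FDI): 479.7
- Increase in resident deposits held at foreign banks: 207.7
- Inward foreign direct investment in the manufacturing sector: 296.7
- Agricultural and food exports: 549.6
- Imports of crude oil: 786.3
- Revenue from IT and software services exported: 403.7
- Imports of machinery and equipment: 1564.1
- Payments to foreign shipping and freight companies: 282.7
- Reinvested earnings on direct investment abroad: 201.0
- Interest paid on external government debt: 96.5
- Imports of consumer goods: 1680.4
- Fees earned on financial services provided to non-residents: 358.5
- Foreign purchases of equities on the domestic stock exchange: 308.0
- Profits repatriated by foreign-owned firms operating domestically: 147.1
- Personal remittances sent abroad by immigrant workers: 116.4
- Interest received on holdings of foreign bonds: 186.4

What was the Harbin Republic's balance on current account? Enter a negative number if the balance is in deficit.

Goods: -1680.4 - 832.1 - 623.7 - 786.3 + 549.6 - 1564.1 = -4937.0
Services: 403.7 - 282.7 + 358.5 = 479.5
Primary income: -147.1 + 201.0 - 96.5 + 186.4 = 143.8
Secondary income: -116.4 + 107.6 = -8.8
Current account = (-4937.0) + 479.5 + 143.8 + (-8.8) = -4322.5
(Excluded from the current account — financial account: sale of domestic government bonds to non-residents 200.8, acquisition of a foreign subsidiary by a resident firm (outward FDI) 479.7, increase in resident deposits held at foreign banks 207.7, inward foreign direct investment in the manufacturing sector 296.7, foreign purchases of equities on the domestic stock exchange 308.0.)

-4322.5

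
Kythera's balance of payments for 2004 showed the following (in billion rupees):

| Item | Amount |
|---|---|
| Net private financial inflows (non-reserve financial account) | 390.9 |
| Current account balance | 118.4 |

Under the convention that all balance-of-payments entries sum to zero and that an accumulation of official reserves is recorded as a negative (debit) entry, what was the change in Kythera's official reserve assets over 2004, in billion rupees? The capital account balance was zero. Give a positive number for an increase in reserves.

Official reserve transactions balance = -(118.4 + 390.9) = -509.3
An accumulation of reserves is recorded as a debit (negative entry), so the change in the stock of reserves is the negative of that balance.
Change in official reserves = -(-509.3) = 509.3

509.3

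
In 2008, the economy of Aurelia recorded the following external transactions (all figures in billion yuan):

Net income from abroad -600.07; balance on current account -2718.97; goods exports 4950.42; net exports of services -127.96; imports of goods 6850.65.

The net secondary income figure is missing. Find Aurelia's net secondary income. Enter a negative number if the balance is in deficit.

Current account = goods balance + services balance + net primary income + net secondary income
Sum of the known components = -2628.26
Net secondary income = CA - (known components) = -2718.97 - (-2628.26) = -90.71

-90.71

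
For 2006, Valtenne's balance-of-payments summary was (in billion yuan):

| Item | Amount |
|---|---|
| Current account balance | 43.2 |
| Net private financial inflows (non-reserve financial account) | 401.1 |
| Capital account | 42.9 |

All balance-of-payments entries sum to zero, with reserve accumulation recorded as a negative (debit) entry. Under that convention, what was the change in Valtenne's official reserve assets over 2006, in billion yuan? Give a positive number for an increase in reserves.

Official reserve transactions balance = -(43.2 + 42.9 + 401.1) = -487.2
An accumulation of reserves is recorded as a debit (negative entry), so the change in the stock of reserves is the negative of that balance.
Change in official reserves = -(-487.2) = 487.2

487.2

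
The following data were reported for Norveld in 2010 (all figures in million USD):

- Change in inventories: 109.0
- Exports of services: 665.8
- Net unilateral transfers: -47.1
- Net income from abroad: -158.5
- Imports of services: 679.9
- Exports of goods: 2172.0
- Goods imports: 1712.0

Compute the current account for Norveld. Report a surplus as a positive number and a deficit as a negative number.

240.3

Goods balance = 2172.0 - 1712.0 = 460.0
Services balance = 665.8 - 679.9 = -14.1
Trade balance (goods + services) = 460.0 + (-14.1) = 445.9
Net primary income = -158.5
Net secondary income = -47.1
Current account = 445.9 + (-158.5) + (-47.1) = 240.3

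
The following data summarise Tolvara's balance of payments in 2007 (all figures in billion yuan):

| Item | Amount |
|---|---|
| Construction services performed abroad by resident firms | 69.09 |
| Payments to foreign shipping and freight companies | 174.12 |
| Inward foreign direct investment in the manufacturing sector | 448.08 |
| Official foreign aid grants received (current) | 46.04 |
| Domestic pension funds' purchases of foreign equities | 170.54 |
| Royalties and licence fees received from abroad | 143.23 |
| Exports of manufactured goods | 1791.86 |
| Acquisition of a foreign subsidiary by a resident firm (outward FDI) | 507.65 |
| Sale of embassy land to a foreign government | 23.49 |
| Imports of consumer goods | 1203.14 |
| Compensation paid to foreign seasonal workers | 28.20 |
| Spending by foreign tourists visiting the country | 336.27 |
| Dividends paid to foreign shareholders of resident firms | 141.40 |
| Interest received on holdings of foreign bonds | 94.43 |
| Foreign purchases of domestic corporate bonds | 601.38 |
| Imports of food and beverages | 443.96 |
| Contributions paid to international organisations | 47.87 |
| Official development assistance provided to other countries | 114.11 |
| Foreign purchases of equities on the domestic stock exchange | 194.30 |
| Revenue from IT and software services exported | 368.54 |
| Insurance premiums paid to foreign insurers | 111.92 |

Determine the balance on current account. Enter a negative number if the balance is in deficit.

Goods: 1791.86 - 1203.14 - 443.96 = 144.76
Services: 336.27 + 143.23 - 174.12 + 368.54 - 111.92 + 69.09 = 631.09
Primary income: 94.43 - 141.40 - 28.20 = -75.17
Secondary income: -114.11 - 47.87 + 46.04 = -115.94
Current account = 144.76 + 631.09 + (-75.17) + (-115.94) = 584.74
(Excluded from the current account — financial account: inward foreign direct investment in the manufacturing sector 448.08, domestic pension funds' purchases of foreign equities 170.54, acquisition of a foreign subsidiary by a resident firm (outward FDI) 507.65, foreign purchases of domestic corporate bonds 601.38, foreign purchases of equities on the domestic stock exchange 194.30; capital account: sale of embassy land to a foreign government 23.49.)

584.74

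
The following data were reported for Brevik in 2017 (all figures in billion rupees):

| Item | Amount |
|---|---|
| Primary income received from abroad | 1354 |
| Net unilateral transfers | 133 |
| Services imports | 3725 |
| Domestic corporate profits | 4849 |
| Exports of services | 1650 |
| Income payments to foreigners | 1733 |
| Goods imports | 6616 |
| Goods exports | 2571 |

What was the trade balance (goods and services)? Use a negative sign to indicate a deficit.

Goods balance = 2571 - 6616 = -4045
Services balance = 1650 - 3725 = -2075
Trade balance (goods + services) = -4045 + (-2075) = -6120

-6120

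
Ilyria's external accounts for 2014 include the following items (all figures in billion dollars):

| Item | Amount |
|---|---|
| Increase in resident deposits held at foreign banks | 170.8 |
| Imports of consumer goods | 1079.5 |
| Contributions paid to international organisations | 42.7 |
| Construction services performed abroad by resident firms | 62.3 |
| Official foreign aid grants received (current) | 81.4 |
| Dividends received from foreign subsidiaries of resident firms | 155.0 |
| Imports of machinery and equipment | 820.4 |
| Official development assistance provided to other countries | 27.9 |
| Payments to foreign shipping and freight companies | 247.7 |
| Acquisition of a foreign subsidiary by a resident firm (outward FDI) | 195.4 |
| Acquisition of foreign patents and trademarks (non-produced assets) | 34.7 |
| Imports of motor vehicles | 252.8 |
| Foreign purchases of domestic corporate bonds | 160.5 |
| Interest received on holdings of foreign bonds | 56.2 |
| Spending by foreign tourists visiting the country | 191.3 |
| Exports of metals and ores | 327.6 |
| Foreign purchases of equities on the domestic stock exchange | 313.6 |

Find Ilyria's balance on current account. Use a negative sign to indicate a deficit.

-1597.2

Goods: -820.4 + 327.6 - 252.8 - 1079.5 = -1825.1
Services: 62.3 + 191.3 - 247.7 = 5.9
Primary income: 56.2 + 155.0 = 211.2
Secondary income: -27.9 - 42.7 + 81.4 = 10.8
Current account = (-1825.1) + 5.9 + 211.2 + 10.8 = -1597.2
(Excluded from the current account — financial account: increase in resident deposits held at foreign banks 170.8, acquisition of a foreign subsidiary by a resident firm (outward FDI) 195.4, foreign purchases of domestic corporate bonds 160.5, foreign purchases of equities on the domestic stock exchange 313.6; capital account: acquisition of foreign patents and trademarks (non-produced assets) 34.7.)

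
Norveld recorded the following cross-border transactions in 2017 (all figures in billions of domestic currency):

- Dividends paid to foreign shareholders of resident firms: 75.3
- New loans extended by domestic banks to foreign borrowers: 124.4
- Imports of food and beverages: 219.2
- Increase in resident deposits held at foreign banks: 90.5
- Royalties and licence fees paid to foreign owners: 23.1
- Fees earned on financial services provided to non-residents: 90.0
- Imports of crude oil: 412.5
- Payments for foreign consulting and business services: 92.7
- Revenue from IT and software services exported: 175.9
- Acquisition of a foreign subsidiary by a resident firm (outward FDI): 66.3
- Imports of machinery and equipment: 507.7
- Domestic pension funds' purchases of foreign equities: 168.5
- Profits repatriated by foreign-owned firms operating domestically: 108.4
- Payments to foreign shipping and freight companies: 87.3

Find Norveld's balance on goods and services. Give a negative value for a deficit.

-1076.6

Goods: -507.7 - 219.2 - 412.5 = -1139.4
Services: -23.1 + 90.0 - 92.7 + 175.9 - 87.3 = 62.8
Trade balance = -1139.4 + 62.8 = -1076.6
(Excluded from the trade balance — primary income: dividends paid to foreign shareholders of resident firms 75.3, profits repatriated by foreign-owned firms operating domestically 108.4; financial account: new loans extended by domestic banks to foreign borrowers 124.4, increase in resident deposits held at foreign banks 90.5, acquisition of a foreign subsidiary by a resident firm (outward FDI) 66.3, domestic pension funds' purchases of foreign equities 168.5.)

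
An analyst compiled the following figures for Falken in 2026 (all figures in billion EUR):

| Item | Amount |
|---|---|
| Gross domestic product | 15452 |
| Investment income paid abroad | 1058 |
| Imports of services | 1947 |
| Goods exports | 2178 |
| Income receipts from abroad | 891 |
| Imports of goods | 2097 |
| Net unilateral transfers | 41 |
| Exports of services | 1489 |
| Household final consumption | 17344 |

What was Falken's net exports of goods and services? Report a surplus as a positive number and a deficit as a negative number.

Goods balance = 2178 - 2097 = 81
Services balance = 1489 - 1947 = -458
Trade balance (goods + services) = 81 + (-458) = -377

-377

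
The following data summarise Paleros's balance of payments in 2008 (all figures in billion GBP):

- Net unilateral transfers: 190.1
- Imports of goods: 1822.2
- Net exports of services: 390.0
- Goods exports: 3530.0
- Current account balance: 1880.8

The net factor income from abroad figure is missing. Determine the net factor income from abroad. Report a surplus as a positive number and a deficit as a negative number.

Current account = goods balance + services balance + net primary income + net secondary income
Sum of the known components = 2287.9
Net factor income from abroad = CA - (known components) = 1880.8 - 2287.9 = -407.1

-407.1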